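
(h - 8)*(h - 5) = h^2 - 13*h + 40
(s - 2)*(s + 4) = s^2 + 2*s - 8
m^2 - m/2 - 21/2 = (m - 7/2)*(m + 3)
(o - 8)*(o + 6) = o^2 - 2*o - 48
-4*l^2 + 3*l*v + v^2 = (-l + v)*(4*l + v)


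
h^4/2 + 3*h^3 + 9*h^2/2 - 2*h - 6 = (h/2 + 1)*(h - 1)*(h + 2)*(h + 3)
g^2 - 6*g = g*(g - 6)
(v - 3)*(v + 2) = v^2 - v - 6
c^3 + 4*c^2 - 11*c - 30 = (c - 3)*(c + 2)*(c + 5)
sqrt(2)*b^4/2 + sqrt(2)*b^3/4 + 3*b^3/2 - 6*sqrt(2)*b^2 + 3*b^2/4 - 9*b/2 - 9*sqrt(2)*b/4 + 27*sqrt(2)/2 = (b - 3/2)*(b - 3*sqrt(2)/2)*(b + 3*sqrt(2))*(sqrt(2)*b/2 + sqrt(2))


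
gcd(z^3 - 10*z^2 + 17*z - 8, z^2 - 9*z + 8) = z^2 - 9*z + 8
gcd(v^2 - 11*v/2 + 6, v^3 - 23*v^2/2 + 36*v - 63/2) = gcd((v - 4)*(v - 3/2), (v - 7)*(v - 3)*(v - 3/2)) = v - 3/2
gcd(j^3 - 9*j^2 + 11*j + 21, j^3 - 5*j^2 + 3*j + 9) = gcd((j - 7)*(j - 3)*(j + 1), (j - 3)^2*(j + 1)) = j^2 - 2*j - 3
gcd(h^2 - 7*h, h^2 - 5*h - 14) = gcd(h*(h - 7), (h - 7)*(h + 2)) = h - 7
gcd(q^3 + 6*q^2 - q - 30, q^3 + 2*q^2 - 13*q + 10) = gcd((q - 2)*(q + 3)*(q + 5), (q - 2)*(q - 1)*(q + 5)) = q^2 + 3*q - 10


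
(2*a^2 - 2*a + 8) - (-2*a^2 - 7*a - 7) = 4*a^2 + 5*a + 15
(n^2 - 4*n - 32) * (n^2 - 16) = n^4 - 4*n^3 - 48*n^2 + 64*n + 512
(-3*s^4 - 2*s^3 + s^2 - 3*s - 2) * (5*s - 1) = -15*s^5 - 7*s^4 + 7*s^3 - 16*s^2 - 7*s + 2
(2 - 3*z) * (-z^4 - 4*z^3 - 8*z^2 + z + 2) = 3*z^5 + 10*z^4 + 16*z^3 - 19*z^2 - 4*z + 4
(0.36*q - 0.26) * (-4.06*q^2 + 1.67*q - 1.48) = -1.4616*q^3 + 1.6568*q^2 - 0.967*q + 0.3848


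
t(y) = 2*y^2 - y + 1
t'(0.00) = -1.00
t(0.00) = 1.00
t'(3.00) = 11.00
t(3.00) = 16.00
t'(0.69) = 1.76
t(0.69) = 1.26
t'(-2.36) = -10.44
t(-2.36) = 14.50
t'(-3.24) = -13.96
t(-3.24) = 25.24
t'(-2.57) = -11.28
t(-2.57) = 16.78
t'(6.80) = 26.20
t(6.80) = 86.68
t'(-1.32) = -6.28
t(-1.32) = 5.80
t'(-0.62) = -3.48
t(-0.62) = 2.39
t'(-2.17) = -9.68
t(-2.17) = 12.59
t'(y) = 4*y - 1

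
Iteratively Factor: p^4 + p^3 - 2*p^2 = (p + 2)*(p^3 - p^2) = (p - 1)*(p + 2)*(p^2) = p*(p - 1)*(p + 2)*(p)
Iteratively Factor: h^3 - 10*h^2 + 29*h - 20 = (h - 5)*(h^2 - 5*h + 4) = (h - 5)*(h - 1)*(h - 4)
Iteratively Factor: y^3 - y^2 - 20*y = (y)*(y^2 - y - 20) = y*(y - 5)*(y + 4)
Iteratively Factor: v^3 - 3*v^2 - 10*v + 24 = (v + 3)*(v^2 - 6*v + 8) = (v - 4)*(v + 3)*(v - 2)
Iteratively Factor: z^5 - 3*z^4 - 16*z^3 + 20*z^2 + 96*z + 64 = (z + 2)*(z^4 - 5*z^3 - 6*z^2 + 32*z + 32) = (z - 4)*(z + 2)*(z^3 - z^2 - 10*z - 8) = (z - 4)^2*(z + 2)*(z^2 + 3*z + 2) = (z - 4)^2*(z + 2)^2*(z + 1)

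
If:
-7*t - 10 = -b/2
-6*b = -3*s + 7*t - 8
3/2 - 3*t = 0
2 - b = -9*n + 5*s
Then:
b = 27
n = 575/18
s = 105/2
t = 1/2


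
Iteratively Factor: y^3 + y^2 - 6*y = (y)*(y^2 + y - 6) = y*(y - 2)*(y + 3)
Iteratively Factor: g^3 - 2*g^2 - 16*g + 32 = (g - 2)*(g^2 - 16) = (g - 2)*(g + 4)*(g - 4)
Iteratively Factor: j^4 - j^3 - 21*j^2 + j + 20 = (j - 5)*(j^3 + 4*j^2 - j - 4) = (j - 5)*(j + 4)*(j^2 - 1) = (j - 5)*(j + 1)*(j + 4)*(j - 1)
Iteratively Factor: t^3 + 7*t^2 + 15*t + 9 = (t + 3)*(t^2 + 4*t + 3) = (t + 1)*(t + 3)*(t + 3)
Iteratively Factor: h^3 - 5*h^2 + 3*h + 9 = (h - 3)*(h^2 - 2*h - 3) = (h - 3)*(h + 1)*(h - 3)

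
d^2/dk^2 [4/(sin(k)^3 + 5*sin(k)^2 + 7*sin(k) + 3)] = 4*(9*sin(k)*cos(k)^2 + 28*cos(k)^2 + 40)/((sin(k) + 1)^3*(sin(k) + 3)^3)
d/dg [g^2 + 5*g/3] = 2*g + 5/3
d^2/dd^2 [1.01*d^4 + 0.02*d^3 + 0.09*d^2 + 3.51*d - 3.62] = 12.12*d^2 + 0.12*d + 0.18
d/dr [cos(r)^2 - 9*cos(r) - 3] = (9 - 2*cos(r))*sin(r)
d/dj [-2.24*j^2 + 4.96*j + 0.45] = 4.96 - 4.48*j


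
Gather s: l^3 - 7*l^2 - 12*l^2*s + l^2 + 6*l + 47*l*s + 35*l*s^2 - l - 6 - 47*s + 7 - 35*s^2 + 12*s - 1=l^3 - 6*l^2 + 5*l + s^2*(35*l - 35) + s*(-12*l^2 + 47*l - 35)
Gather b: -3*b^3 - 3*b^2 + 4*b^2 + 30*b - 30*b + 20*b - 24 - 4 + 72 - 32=-3*b^3 + b^2 + 20*b + 12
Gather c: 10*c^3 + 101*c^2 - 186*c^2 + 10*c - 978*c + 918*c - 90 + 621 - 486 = 10*c^3 - 85*c^2 - 50*c + 45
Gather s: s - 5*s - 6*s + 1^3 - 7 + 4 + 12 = 10 - 10*s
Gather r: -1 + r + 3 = r + 2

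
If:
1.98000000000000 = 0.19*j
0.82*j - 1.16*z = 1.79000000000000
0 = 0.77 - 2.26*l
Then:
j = 10.42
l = 0.34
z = 5.82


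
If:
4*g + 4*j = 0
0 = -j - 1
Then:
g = 1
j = -1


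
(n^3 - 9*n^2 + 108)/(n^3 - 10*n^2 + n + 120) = (n^2 - 12*n + 36)/(n^2 - 13*n + 40)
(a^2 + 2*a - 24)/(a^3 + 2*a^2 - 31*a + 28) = (a + 6)/(a^2 + 6*a - 7)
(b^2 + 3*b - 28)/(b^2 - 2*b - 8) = (b + 7)/(b + 2)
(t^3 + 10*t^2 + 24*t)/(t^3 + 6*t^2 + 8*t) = (t + 6)/(t + 2)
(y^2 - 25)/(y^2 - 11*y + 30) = (y + 5)/(y - 6)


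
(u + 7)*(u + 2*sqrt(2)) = u^2 + 2*sqrt(2)*u + 7*u + 14*sqrt(2)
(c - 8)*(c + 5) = c^2 - 3*c - 40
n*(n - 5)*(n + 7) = n^3 + 2*n^2 - 35*n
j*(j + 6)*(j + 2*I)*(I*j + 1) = I*j^4 - j^3 + 6*I*j^3 - 6*j^2 + 2*I*j^2 + 12*I*j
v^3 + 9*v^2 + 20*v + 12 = (v + 1)*(v + 2)*(v + 6)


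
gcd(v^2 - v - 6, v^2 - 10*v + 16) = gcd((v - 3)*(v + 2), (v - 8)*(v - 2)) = 1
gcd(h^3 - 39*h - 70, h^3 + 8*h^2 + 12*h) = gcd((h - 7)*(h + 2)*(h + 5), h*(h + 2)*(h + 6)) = h + 2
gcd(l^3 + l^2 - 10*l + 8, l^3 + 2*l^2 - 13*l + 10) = l^2 - 3*l + 2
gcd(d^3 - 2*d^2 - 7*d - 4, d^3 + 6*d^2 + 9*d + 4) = d^2 + 2*d + 1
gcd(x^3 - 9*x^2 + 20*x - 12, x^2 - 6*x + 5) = x - 1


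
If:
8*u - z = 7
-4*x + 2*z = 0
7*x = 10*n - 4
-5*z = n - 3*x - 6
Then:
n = 10/11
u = 93/88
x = 8/11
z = 16/11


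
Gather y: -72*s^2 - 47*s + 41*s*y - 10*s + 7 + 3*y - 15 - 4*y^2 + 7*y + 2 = -72*s^2 - 57*s - 4*y^2 + y*(41*s + 10) - 6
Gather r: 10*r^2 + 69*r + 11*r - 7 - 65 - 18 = 10*r^2 + 80*r - 90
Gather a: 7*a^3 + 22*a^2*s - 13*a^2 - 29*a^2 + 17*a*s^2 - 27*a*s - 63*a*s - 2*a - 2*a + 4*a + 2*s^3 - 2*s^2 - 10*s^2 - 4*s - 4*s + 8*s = 7*a^3 + a^2*(22*s - 42) + a*(17*s^2 - 90*s) + 2*s^3 - 12*s^2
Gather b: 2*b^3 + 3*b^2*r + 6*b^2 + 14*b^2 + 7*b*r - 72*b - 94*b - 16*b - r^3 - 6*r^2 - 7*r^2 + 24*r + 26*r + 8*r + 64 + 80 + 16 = 2*b^3 + b^2*(3*r + 20) + b*(7*r - 182) - r^3 - 13*r^2 + 58*r + 160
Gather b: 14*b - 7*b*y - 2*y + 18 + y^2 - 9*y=b*(14 - 7*y) + y^2 - 11*y + 18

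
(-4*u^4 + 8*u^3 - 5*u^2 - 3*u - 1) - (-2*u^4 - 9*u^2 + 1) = -2*u^4 + 8*u^3 + 4*u^2 - 3*u - 2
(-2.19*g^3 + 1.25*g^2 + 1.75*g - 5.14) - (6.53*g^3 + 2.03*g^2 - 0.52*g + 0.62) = -8.72*g^3 - 0.78*g^2 + 2.27*g - 5.76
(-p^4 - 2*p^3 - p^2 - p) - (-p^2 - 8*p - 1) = -p^4 - 2*p^3 + 7*p + 1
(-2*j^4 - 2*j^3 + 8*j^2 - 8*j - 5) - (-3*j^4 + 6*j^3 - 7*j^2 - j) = j^4 - 8*j^3 + 15*j^2 - 7*j - 5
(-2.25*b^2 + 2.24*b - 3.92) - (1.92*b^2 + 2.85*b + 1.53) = -4.17*b^2 - 0.61*b - 5.45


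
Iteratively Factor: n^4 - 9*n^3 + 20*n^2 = (n - 5)*(n^3 - 4*n^2) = (n - 5)*(n - 4)*(n^2) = n*(n - 5)*(n - 4)*(n)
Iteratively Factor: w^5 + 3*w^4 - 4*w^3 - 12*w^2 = (w - 2)*(w^4 + 5*w^3 + 6*w^2) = w*(w - 2)*(w^3 + 5*w^2 + 6*w) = w*(w - 2)*(w + 3)*(w^2 + 2*w) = w^2*(w - 2)*(w + 3)*(w + 2)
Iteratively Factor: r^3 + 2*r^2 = (r + 2)*(r^2) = r*(r + 2)*(r)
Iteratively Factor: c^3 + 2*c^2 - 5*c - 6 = (c + 1)*(c^2 + c - 6) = (c + 1)*(c + 3)*(c - 2)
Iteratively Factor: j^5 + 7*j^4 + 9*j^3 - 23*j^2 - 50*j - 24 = (j + 1)*(j^4 + 6*j^3 + 3*j^2 - 26*j - 24) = (j + 1)*(j + 3)*(j^3 + 3*j^2 - 6*j - 8) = (j + 1)^2*(j + 3)*(j^2 + 2*j - 8) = (j + 1)^2*(j + 3)*(j + 4)*(j - 2)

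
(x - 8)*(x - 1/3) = x^2 - 25*x/3 + 8/3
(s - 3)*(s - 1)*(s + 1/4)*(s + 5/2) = s^4 - 5*s^3/4 - 59*s^2/8 + 23*s/4 + 15/8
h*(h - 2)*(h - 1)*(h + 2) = h^4 - h^3 - 4*h^2 + 4*h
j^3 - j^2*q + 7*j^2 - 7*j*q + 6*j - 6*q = (j + 1)*(j + 6)*(j - q)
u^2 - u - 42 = (u - 7)*(u + 6)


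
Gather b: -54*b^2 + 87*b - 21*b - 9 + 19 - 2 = -54*b^2 + 66*b + 8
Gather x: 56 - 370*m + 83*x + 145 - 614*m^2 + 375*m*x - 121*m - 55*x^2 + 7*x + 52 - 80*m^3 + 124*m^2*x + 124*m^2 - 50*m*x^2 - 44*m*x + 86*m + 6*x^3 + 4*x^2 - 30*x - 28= -80*m^3 - 490*m^2 - 405*m + 6*x^3 + x^2*(-50*m - 51) + x*(124*m^2 + 331*m + 60) + 225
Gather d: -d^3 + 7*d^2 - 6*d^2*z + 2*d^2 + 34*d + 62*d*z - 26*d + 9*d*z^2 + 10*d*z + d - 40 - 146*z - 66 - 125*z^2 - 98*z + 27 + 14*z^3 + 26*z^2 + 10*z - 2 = -d^3 + d^2*(9 - 6*z) + d*(9*z^2 + 72*z + 9) + 14*z^3 - 99*z^2 - 234*z - 81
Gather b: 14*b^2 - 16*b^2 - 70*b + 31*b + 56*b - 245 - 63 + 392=-2*b^2 + 17*b + 84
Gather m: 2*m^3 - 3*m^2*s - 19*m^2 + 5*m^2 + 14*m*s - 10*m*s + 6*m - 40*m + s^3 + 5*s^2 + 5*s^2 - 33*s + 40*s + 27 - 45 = 2*m^3 + m^2*(-3*s - 14) + m*(4*s - 34) + s^3 + 10*s^2 + 7*s - 18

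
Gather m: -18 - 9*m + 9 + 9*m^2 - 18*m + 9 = 9*m^2 - 27*m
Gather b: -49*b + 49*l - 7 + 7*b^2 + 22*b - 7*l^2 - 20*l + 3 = 7*b^2 - 27*b - 7*l^2 + 29*l - 4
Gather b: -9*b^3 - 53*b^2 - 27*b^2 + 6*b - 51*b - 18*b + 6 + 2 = -9*b^3 - 80*b^2 - 63*b + 8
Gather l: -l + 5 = 5 - l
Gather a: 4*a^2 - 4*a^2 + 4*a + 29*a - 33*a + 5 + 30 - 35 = 0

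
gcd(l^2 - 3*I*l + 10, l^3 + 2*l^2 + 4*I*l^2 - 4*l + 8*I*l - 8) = l + 2*I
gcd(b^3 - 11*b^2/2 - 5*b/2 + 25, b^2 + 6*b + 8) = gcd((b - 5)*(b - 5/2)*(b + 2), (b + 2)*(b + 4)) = b + 2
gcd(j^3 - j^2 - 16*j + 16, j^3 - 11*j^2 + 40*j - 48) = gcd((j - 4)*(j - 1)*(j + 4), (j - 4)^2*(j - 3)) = j - 4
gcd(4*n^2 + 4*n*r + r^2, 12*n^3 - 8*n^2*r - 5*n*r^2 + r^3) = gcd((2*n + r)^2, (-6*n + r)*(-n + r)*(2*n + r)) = 2*n + r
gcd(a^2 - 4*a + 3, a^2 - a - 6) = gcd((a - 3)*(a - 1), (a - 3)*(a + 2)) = a - 3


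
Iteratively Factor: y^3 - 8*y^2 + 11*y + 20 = (y + 1)*(y^2 - 9*y + 20) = (y - 4)*(y + 1)*(y - 5)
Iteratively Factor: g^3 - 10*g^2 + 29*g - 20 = (g - 5)*(g^2 - 5*g + 4) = (g - 5)*(g - 4)*(g - 1)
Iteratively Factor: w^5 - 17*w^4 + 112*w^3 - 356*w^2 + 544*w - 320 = (w - 4)*(w^4 - 13*w^3 + 60*w^2 - 116*w + 80) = (w - 4)*(w - 2)*(w^3 - 11*w^2 + 38*w - 40) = (w - 4)*(w - 2)^2*(w^2 - 9*w + 20) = (w - 4)^2*(w - 2)^2*(w - 5)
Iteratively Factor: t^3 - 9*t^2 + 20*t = (t)*(t^2 - 9*t + 20) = t*(t - 4)*(t - 5)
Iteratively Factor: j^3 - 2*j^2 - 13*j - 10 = (j + 2)*(j^2 - 4*j - 5) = (j + 1)*(j + 2)*(j - 5)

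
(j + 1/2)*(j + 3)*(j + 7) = j^3 + 21*j^2/2 + 26*j + 21/2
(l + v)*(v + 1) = l*v + l + v^2 + v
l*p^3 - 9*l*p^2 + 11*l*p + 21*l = (p - 7)*(p - 3)*(l*p + l)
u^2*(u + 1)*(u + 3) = u^4 + 4*u^3 + 3*u^2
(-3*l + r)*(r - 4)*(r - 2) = -3*l*r^2 + 18*l*r - 24*l + r^3 - 6*r^2 + 8*r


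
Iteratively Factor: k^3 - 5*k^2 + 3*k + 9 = (k - 3)*(k^2 - 2*k - 3) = (k - 3)*(k + 1)*(k - 3)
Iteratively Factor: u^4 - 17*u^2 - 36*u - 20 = (u + 2)*(u^3 - 2*u^2 - 13*u - 10) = (u - 5)*(u + 2)*(u^2 + 3*u + 2) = (u - 5)*(u + 2)^2*(u + 1)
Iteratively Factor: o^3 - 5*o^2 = (o)*(o^2 - 5*o) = o^2*(o - 5)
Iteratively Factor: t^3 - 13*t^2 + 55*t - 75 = (t - 3)*(t^2 - 10*t + 25) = (t - 5)*(t - 3)*(t - 5)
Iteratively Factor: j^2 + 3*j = (j)*(j + 3)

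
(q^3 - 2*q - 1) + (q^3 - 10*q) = 2*q^3 - 12*q - 1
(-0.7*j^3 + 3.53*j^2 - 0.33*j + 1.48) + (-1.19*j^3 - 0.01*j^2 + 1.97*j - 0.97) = -1.89*j^3 + 3.52*j^2 + 1.64*j + 0.51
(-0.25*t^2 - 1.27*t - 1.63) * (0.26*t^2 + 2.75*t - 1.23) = -0.065*t^4 - 1.0177*t^3 - 3.6088*t^2 - 2.9204*t + 2.0049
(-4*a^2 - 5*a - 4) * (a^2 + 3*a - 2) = -4*a^4 - 17*a^3 - 11*a^2 - 2*a + 8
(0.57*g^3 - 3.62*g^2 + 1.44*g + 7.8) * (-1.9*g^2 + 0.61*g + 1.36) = -1.083*g^5 + 7.2257*g^4 - 4.169*g^3 - 18.8648*g^2 + 6.7164*g + 10.608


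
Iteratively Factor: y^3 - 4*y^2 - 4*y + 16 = (y - 4)*(y^2 - 4) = (y - 4)*(y + 2)*(y - 2)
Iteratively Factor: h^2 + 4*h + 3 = (h + 1)*(h + 3)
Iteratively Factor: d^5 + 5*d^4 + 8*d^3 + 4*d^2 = (d)*(d^4 + 5*d^3 + 8*d^2 + 4*d) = d^2*(d^3 + 5*d^2 + 8*d + 4) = d^2*(d + 2)*(d^2 + 3*d + 2) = d^2*(d + 2)^2*(d + 1)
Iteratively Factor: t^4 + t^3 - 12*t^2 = (t - 3)*(t^3 + 4*t^2) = t*(t - 3)*(t^2 + 4*t) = t^2*(t - 3)*(t + 4)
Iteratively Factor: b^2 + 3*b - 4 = (b - 1)*(b + 4)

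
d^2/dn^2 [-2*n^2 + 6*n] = -4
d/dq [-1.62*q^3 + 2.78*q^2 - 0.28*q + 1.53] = -4.86*q^2 + 5.56*q - 0.28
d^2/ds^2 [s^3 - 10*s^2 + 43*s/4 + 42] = 6*s - 20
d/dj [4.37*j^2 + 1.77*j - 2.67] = 8.74*j + 1.77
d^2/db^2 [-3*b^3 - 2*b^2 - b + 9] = -18*b - 4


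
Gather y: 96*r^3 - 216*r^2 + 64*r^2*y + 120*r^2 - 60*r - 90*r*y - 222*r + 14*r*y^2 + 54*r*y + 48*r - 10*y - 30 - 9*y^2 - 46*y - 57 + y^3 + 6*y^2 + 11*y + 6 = 96*r^3 - 96*r^2 - 234*r + y^3 + y^2*(14*r - 3) + y*(64*r^2 - 36*r - 45) - 81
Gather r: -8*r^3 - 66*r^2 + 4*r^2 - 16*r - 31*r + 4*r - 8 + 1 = -8*r^3 - 62*r^2 - 43*r - 7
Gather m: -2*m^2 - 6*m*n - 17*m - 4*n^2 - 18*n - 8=-2*m^2 + m*(-6*n - 17) - 4*n^2 - 18*n - 8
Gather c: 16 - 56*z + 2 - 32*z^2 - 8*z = -32*z^2 - 64*z + 18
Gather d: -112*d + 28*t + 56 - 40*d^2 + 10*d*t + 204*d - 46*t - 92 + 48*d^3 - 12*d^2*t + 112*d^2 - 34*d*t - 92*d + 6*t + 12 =48*d^3 + d^2*(72 - 12*t) - 24*d*t - 12*t - 24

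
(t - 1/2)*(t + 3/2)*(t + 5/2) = t^3 + 7*t^2/2 + 7*t/4 - 15/8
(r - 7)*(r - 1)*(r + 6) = r^3 - 2*r^2 - 41*r + 42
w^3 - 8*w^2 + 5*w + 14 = (w - 7)*(w - 2)*(w + 1)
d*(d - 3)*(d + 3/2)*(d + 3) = d^4 + 3*d^3/2 - 9*d^2 - 27*d/2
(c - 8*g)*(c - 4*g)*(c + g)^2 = c^4 - 10*c^3*g + 9*c^2*g^2 + 52*c*g^3 + 32*g^4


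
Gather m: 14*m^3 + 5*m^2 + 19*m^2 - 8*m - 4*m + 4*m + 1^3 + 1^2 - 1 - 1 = 14*m^3 + 24*m^2 - 8*m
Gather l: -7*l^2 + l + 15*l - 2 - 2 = -7*l^2 + 16*l - 4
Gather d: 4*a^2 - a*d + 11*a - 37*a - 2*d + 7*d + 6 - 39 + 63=4*a^2 - 26*a + d*(5 - a) + 30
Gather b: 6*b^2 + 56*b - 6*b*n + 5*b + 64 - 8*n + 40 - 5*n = 6*b^2 + b*(61 - 6*n) - 13*n + 104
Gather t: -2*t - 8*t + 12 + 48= 60 - 10*t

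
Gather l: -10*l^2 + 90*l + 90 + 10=-10*l^2 + 90*l + 100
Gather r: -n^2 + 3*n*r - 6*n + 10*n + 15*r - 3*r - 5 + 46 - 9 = -n^2 + 4*n + r*(3*n + 12) + 32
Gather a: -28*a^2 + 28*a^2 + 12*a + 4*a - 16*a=0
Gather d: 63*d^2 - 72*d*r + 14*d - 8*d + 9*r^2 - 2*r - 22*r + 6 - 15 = 63*d^2 + d*(6 - 72*r) + 9*r^2 - 24*r - 9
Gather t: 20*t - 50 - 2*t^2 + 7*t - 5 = -2*t^2 + 27*t - 55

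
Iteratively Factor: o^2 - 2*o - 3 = (o + 1)*(o - 3)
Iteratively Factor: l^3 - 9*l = (l)*(l^2 - 9) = l*(l - 3)*(l + 3)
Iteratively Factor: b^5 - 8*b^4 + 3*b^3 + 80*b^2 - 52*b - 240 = (b - 3)*(b^4 - 5*b^3 - 12*b^2 + 44*b + 80) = (b - 3)*(b + 2)*(b^3 - 7*b^2 + 2*b + 40) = (b - 3)*(b + 2)^2*(b^2 - 9*b + 20) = (b - 4)*(b - 3)*(b + 2)^2*(b - 5)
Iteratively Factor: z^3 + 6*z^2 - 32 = (z + 4)*(z^2 + 2*z - 8) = (z + 4)^2*(z - 2)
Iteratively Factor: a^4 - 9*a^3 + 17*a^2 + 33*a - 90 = (a - 3)*(a^3 - 6*a^2 - a + 30) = (a - 5)*(a - 3)*(a^2 - a - 6) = (a - 5)*(a - 3)^2*(a + 2)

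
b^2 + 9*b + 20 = (b + 4)*(b + 5)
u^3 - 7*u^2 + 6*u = u*(u - 6)*(u - 1)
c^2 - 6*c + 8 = (c - 4)*(c - 2)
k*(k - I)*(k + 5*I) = k^3 + 4*I*k^2 + 5*k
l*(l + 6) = l^2 + 6*l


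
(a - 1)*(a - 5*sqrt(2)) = a^2 - 5*sqrt(2)*a - a + 5*sqrt(2)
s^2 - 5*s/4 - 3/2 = (s - 2)*(s + 3/4)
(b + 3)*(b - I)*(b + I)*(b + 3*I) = b^4 + 3*b^3 + 3*I*b^3 + b^2 + 9*I*b^2 + 3*b + 3*I*b + 9*I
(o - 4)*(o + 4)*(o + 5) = o^3 + 5*o^2 - 16*o - 80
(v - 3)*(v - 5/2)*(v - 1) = v^3 - 13*v^2/2 + 13*v - 15/2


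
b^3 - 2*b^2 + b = b*(b - 1)^2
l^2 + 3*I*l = l*(l + 3*I)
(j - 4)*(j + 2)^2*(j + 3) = j^4 + 3*j^3 - 12*j^2 - 52*j - 48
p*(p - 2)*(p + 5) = p^3 + 3*p^2 - 10*p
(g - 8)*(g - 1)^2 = g^3 - 10*g^2 + 17*g - 8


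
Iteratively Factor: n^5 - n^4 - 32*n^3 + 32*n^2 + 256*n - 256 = (n + 4)*(n^4 - 5*n^3 - 12*n^2 + 80*n - 64) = (n + 4)^2*(n^3 - 9*n^2 + 24*n - 16) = (n - 4)*(n + 4)^2*(n^2 - 5*n + 4) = (n - 4)*(n - 1)*(n + 4)^2*(n - 4)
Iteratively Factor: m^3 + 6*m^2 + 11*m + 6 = (m + 3)*(m^2 + 3*m + 2) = (m + 2)*(m + 3)*(m + 1)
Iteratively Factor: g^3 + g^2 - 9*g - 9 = (g - 3)*(g^2 + 4*g + 3) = (g - 3)*(g + 3)*(g + 1)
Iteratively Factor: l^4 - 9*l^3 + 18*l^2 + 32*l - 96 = (l - 4)*(l^3 - 5*l^2 - 2*l + 24) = (l - 4)^2*(l^2 - l - 6) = (l - 4)^2*(l - 3)*(l + 2)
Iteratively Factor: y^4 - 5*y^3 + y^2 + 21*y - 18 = (y - 3)*(y^3 - 2*y^2 - 5*y + 6) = (y - 3)*(y - 1)*(y^2 - y - 6) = (y - 3)*(y - 1)*(y + 2)*(y - 3)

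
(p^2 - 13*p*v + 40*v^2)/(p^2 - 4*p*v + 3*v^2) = (p^2 - 13*p*v + 40*v^2)/(p^2 - 4*p*v + 3*v^2)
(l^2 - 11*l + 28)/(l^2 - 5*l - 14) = (l - 4)/(l + 2)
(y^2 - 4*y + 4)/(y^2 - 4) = (y - 2)/(y + 2)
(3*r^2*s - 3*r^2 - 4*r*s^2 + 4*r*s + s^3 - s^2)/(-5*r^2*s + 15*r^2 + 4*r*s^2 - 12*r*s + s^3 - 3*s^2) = (-3*r*s + 3*r + s^2 - s)/(5*r*s - 15*r + s^2 - 3*s)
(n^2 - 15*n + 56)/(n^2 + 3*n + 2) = (n^2 - 15*n + 56)/(n^2 + 3*n + 2)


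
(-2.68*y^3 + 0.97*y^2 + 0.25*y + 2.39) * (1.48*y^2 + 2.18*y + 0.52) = -3.9664*y^5 - 4.4068*y^4 + 1.091*y^3 + 4.5866*y^2 + 5.3402*y + 1.2428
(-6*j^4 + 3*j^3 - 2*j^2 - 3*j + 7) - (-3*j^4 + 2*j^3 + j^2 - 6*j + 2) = -3*j^4 + j^3 - 3*j^2 + 3*j + 5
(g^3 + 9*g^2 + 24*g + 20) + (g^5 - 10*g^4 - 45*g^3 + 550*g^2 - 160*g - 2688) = g^5 - 10*g^4 - 44*g^3 + 559*g^2 - 136*g - 2668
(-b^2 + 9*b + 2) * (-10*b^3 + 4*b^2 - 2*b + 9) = 10*b^5 - 94*b^4 + 18*b^3 - 19*b^2 + 77*b + 18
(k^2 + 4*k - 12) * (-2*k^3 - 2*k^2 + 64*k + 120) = -2*k^5 - 10*k^4 + 80*k^3 + 400*k^2 - 288*k - 1440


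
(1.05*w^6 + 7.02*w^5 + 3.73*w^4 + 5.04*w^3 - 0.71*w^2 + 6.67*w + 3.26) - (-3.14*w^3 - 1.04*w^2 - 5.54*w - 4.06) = 1.05*w^6 + 7.02*w^5 + 3.73*w^4 + 8.18*w^3 + 0.33*w^2 + 12.21*w + 7.32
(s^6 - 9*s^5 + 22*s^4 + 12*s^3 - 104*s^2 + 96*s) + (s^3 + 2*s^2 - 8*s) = s^6 - 9*s^5 + 22*s^4 + 13*s^3 - 102*s^2 + 88*s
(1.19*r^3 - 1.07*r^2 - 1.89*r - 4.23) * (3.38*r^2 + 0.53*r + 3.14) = 4.0222*r^5 - 2.9859*r^4 - 3.2187*r^3 - 18.6589*r^2 - 8.1765*r - 13.2822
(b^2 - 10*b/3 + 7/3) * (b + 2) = b^3 - 4*b^2/3 - 13*b/3 + 14/3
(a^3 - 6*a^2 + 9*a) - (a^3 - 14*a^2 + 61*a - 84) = 8*a^2 - 52*a + 84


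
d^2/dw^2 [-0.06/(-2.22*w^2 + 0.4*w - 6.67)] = (-0.591408*w^2 + 0.10656*w + 0.06*(4.44*w - 0.4)*(8.88*w - 0.8) - 1.776888)/(2.22*w^2 - 0.4*w + 6.67)^3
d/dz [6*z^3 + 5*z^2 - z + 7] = 18*z^2 + 10*z - 1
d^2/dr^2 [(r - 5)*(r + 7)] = 2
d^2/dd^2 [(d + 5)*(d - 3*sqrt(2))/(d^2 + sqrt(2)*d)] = 2*(-4*sqrt(2)*d^3 + 5*d^3 - 45*sqrt(2)*d^2 - 90*d - 30*sqrt(2))/(d^3*(d^3 + 3*sqrt(2)*d^2 + 6*d + 2*sqrt(2)))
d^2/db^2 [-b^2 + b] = -2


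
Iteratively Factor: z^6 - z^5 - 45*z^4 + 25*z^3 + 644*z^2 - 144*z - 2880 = (z + 4)*(z^5 - 5*z^4 - 25*z^3 + 125*z^2 + 144*z - 720) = (z + 3)*(z + 4)*(z^4 - 8*z^3 - z^2 + 128*z - 240) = (z - 5)*(z + 3)*(z + 4)*(z^3 - 3*z^2 - 16*z + 48) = (z - 5)*(z - 4)*(z + 3)*(z + 4)*(z^2 + z - 12) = (z - 5)*(z - 4)*(z - 3)*(z + 3)*(z + 4)*(z + 4)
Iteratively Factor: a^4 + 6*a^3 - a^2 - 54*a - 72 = (a + 3)*(a^3 + 3*a^2 - 10*a - 24) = (a + 3)*(a + 4)*(a^2 - a - 6) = (a - 3)*(a + 3)*(a + 4)*(a + 2)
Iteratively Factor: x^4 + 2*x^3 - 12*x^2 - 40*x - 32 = (x - 4)*(x^3 + 6*x^2 + 12*x + 8) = (x - 4)*(x + 2)*(x^2 + 4*x + 4) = (x - 4)*(x + 2)^2*(x + 2)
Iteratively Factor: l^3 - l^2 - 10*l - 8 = (l + 1)*(l^2 - 2*l - 8) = (l + 1)*(l + 2)*(l - 4)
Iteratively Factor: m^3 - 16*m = (m)*(m^2 - 16) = m*(m + 4)*(m - 4)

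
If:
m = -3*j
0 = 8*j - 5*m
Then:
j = 0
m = 0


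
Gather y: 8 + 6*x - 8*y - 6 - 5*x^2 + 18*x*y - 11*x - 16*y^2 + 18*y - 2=-5*x^2 - 5*x - 16*y^2 + y*(18*x + 10)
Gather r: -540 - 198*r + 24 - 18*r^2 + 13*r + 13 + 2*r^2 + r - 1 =-16*r^2 - 184*r - 504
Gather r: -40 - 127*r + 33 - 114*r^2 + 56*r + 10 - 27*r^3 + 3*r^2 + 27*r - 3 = -27*r^3 - 111*r^2 - 44*r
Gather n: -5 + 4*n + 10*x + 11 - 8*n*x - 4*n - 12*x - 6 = -8*n*x - 2*x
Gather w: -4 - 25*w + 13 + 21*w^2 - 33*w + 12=21*w^2 - 58*w + 21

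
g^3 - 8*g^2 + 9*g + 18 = (g - 6)*(g - 3)*(g + 1)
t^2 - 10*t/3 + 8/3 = (t - 2)*(t - 4/3)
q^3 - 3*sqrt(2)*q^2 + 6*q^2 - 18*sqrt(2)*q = q*(q + 6)*(q - 3*sqrt(2))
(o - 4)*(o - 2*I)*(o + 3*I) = o^3 - 4*o^2 + I*o^2 + 6*o - 4*I*o - 24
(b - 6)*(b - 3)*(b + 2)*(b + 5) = b^4 - 2*b^3 - 35*b^2 + 36*b + 180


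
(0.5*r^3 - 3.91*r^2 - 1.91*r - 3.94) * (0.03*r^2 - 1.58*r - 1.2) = 0.015*r^5 - 0.9073*r^4 + 5.5205*r^3 + 7.5916*r^2 + 8.5172*r + 4.728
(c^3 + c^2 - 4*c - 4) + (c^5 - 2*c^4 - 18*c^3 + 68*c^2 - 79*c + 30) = c^5 - 2*c^4 - 17*c^3 + 69*c^2 - 83*c + 26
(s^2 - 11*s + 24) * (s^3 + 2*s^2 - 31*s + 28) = s^5 - 9*s^4 - 29*s^3 + 417*s^2 - 1052*s + 672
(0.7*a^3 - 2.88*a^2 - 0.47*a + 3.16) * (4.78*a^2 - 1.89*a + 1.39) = 3.346*a^5 - 15.0894*a^4 + 4.1696*a^3 + 11.9899*a^2 - 6.6257*a + 4.3924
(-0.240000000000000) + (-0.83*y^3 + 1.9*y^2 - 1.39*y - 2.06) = -0.83*y^3 + 1.9*y^2 - 1.39*y - 2.3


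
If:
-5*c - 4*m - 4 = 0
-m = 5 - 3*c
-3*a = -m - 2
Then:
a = -1/17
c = 16/17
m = -37/17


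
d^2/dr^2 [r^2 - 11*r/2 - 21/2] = 2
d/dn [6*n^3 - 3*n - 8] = 18*n^2 - 3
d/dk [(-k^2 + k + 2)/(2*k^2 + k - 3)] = (-3*k^2 - 2*k - 5)/(4*k^4 + 4*k^3 - 11*k^2 - 6*k + 9)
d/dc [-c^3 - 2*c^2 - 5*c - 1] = -3*c^2 - 4*c - 5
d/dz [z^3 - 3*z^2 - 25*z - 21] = 3*z^2 - 6*z - 25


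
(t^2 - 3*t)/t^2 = (t - 3)/t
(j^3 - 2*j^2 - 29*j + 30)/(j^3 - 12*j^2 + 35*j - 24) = (j^2 - j - 30)/(j^2 - 11*j + 24)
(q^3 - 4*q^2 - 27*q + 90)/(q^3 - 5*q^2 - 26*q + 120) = (q - 3)/(q - 4)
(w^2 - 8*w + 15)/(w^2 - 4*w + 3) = (w - 5)/(w - 1)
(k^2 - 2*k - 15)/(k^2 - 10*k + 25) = (k + 3)/(k - 5)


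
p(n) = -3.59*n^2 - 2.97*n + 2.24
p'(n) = -7.18*n - 2.97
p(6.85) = -186.56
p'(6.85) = -52.15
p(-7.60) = -182.55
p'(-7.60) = 51.60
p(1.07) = -5.05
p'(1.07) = -10.65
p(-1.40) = -0.64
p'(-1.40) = 7.08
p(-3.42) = -29.59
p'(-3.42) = 21.59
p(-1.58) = -2.03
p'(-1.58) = 8.37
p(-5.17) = -78.36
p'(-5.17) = 34.15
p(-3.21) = -25.22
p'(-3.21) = 20.08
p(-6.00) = -109.18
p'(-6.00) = 40.11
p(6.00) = -144.82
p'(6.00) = -46.05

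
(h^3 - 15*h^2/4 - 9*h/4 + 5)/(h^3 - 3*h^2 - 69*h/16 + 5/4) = 4*(h - 1)/(4*h - 1)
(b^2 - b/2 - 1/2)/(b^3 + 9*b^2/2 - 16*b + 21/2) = (2*b + 1)/(2*b^2 + 11*b - 21)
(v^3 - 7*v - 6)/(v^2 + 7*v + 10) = (v^2 - 2*v - 3)/(v + 5)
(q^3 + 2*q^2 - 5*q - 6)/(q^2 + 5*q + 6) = (q^2 - q - 2)/(q + 2)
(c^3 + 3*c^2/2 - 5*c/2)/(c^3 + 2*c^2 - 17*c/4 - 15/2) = 2*c*(c - 1)/(2*c^2 - c - 6)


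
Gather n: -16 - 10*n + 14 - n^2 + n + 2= -n^2 - 9*n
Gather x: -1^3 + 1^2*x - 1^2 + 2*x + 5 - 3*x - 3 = 0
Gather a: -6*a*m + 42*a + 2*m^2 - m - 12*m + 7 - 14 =a*(42 - 6*m) + 2*m^2 - 13*m - 7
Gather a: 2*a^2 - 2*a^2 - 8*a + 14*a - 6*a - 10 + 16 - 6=0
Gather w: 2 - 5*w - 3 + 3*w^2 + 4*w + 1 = 3*w^2 - w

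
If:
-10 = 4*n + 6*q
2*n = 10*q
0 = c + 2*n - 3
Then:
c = 89/13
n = -25/13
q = -5/13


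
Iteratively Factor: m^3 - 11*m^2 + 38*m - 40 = (m - 5)*(m^2 - 6*m + 8) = (m - 5)*(m - 4)*(m - 2)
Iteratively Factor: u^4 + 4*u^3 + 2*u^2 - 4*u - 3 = (u - 1)*(u^3 + 5*u^2 + 7*u + 3) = (u - 1)*(u + 1)*(u^2 + 4*u + 3) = (u - 1)*(u + 1)^2*(u + 3)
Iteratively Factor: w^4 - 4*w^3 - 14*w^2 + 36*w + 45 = (w + 1)*(w^3 - 5*w^2 - 9*w + 45) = (w - 3)*(w + 1)*(w^2 - 2*w - 15) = (w - 5)*(w - 3)*(w + 1)*(w + 3)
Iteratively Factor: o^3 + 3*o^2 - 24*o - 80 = (o - 5)*(o^2 + 8*o + 16) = (o - 5)*(o + 4)*(o + 4)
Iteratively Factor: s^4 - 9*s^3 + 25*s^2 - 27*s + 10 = (s - 5)*(s^3 - 4*s^2 + 5*s - 2) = (s - 5)*(s - 1)*(s^2 - 3*s + 2) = (s - 5)*(s - 2)*(s - 1)*(s - 1)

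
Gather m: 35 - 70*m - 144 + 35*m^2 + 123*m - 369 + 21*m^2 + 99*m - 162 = 56*m^2 + 152*m - 640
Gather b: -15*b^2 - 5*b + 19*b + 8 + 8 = -15*b^2 + 14*b + 16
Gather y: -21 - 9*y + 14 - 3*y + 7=-12*y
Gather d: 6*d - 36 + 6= 6*d - 30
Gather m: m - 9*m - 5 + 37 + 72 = 104 - 8*m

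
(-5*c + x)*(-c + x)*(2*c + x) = 10*c^3 - 7*c^2*x - 4*c*x^2 + x^3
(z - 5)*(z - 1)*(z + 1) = z^3 - 5*z^2 - z + 5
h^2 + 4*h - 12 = (h - 2)*(h + 6)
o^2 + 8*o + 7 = (o + 1)*(o + 7)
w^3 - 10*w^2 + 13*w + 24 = (w - 8)*(w - 3)*(w + 1)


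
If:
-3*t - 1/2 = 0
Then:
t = -1/6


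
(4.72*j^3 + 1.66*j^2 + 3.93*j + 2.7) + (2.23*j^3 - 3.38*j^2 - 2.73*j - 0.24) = 6.95*j^3 - 1.72*j^2 + 1.2*j + 2.46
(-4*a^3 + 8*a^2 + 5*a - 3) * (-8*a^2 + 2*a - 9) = 32*a^5 - 72*a^4 + 12*a^3 - 38*a^2 - 51*a + 27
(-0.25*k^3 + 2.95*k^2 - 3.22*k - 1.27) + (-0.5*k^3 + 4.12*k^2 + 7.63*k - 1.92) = -0.75*k^3 + 7.07*k^2 + 4.41*k - 3.19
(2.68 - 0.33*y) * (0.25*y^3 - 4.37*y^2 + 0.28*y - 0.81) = -0.0825*y^4 + 2.1121*y^3 - 11.804*y^2 + 1.0177*y - 2.1708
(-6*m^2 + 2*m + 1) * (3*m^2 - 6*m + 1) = -18*m^4 + 42*m^3 - 15*m^2 - 4*m + 1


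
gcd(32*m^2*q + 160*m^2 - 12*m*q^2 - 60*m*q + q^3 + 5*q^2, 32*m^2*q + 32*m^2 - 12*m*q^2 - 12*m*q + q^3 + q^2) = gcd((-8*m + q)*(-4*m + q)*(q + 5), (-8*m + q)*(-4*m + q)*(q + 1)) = 32*m^2 - 12*m*q + q^2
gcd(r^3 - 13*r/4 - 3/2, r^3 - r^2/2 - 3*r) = r^2 - r/2 - 3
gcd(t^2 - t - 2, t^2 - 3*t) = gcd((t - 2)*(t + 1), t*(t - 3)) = 1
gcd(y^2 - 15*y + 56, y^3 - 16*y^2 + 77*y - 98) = y - 7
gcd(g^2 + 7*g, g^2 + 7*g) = g^2 + 7*g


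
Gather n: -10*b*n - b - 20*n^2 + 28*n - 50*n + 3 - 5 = -b - 20*n^2 + n*(-10*b - 22) - 2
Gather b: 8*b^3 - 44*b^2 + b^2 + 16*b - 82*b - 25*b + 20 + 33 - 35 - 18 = 8*b^3 - 43*b^2 - 91*b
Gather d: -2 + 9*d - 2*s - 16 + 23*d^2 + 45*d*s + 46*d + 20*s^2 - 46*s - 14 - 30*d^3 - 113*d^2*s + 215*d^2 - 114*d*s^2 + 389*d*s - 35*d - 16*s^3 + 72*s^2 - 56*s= -30*d^3 + d^2*(238 - 113*s) + d*(-114*s^2 + 434*s + 20) - 16*s^3 + 92*s^2 - 104*s - 32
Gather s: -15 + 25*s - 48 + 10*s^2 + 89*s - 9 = 10*s^2 + 114*s - 72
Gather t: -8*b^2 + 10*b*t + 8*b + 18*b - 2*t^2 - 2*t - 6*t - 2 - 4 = -8*b^2 + 26*b - 2*t^2 + t*(10*b - 8) - 6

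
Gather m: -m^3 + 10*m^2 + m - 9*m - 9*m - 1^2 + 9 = -m^3 + 10*m^2 - 17*m + 8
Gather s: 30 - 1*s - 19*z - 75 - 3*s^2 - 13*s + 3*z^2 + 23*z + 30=-3*s^2 - 14*s + 3*z^2 + 4*z - 15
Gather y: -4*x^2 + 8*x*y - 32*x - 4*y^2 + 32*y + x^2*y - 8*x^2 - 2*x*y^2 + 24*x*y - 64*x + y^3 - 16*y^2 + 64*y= -12*x^2 - 96*x + y^3 + y^2*(-2*x - 20) + y*(x^2 + 32*x + 96)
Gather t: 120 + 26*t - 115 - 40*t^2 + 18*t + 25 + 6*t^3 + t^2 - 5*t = 6*t^3 - 39*t^2 + 39*t + 30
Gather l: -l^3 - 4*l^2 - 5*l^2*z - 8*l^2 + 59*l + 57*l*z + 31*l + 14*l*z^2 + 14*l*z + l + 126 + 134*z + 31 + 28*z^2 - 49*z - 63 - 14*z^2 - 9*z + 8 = -l^3 + l^2*(-5*z - 12) + l*(14*z^2 + 71*z + 91) + 14*z^2 + 76*z + 102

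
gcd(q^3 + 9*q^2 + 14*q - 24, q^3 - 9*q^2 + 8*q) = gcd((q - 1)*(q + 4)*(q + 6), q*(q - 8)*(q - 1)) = q - 1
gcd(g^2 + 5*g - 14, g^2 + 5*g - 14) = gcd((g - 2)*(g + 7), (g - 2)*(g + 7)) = g^2 + 5*g - 14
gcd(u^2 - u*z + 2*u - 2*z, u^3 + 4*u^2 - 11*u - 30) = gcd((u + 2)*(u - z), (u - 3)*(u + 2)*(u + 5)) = u + 2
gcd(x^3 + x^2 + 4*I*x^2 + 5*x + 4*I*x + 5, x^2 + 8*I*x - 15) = x + 5*I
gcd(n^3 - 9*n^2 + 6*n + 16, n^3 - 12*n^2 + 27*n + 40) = n^2 - 7*n - 8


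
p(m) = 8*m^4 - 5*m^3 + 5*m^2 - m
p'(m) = 32*m^3 - 15*m^2 + 10*m - 1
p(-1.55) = 78.36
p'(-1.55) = -171.70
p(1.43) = 27.63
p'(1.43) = 76.20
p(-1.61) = 89.19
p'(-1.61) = -189.53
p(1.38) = 24.02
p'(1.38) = 68.33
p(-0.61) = 4.71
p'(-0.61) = -19.94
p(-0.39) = 1.63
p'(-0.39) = -9.08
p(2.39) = 218.94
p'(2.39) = 374.08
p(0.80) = 3.12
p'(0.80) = 13.78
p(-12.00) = 175260.00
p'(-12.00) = -57577.00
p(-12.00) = 175260.00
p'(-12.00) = -57577.00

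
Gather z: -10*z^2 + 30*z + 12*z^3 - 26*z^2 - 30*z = 12*z^3 - 36*z^2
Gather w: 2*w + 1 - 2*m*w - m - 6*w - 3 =-m + w*(-2*m - 4) - 2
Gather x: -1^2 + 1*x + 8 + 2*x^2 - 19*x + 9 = 2*x^2 - 18*x + 16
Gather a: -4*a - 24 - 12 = -4*a - 36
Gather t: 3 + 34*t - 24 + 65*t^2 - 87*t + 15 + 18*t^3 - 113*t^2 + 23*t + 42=18*t^3 - 48*t^2 - 30*t + 36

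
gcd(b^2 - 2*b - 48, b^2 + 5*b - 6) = b + 6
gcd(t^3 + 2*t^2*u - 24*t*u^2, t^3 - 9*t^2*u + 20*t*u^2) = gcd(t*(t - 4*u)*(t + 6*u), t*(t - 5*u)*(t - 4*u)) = t^2 - 4*t*u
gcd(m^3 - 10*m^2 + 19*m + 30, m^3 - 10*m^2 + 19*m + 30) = m^3 - 10*m^2 + 19*m + 30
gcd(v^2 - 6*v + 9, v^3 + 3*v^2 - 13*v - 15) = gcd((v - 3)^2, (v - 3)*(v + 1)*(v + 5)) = v - 3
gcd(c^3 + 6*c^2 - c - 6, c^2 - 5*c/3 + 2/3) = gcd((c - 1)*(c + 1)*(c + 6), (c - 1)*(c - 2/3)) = c - 1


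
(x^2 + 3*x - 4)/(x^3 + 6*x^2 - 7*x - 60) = (x - 1)/(x^2 + 2*x - 15)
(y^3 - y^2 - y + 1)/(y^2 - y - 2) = (y^2 - 2*y + 1)/(y - 2)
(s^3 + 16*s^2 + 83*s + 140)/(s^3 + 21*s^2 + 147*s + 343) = (s^2 + 9*s + 20)/(s^2 + 14*s + 49)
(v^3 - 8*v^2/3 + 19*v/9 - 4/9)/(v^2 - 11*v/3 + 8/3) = (9*v^2 - 15*v + 4)/(3*(3*v - 8))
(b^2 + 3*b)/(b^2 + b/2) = 2*(b + 3)/(2*b + 1)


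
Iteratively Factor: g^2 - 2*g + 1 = (g - 1)*(g - 1)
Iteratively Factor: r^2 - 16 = (r - 4)*(r + 4)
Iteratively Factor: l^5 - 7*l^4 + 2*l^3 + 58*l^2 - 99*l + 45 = (l - 1)*(l^4 - 6*l^3 - 4*l^2 + 54*l - 45) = (l - 1)^2*(l^3 - 5*l^2 - 9*l + 45) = (l - 5)*(l - 1)^2*(l^2 - 9) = (l - 5)*(l - 1)^2*(l + 3)*(l - 3)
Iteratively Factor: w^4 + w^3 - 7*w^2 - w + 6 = (w - 1)*(w^3 + 2*w^2 - 5*w - 6) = (w - 1)*(w + 3)*(w^2 - w - 2) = (w - 2)*(w - 1)*(w + 3)*(w + 1)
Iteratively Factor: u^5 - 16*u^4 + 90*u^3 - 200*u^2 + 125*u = (u - 5)*(u^4 - 11*u^3 + 35*u^2 - 25*u) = (u - 5)^2*(u^3 - 6*u^2 + 5*u) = (u - 5)^3*(u^2 - u) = (u - 5)^3*(u - 1)*(u)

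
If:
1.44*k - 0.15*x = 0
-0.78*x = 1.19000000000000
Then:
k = -0.16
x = -1.53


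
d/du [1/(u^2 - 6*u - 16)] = 2*(3 - u)/(-u^2 + 6*u + 16)^2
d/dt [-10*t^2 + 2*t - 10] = 2 - 20*t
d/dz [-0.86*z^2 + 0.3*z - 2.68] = 0.3 - 1.72*z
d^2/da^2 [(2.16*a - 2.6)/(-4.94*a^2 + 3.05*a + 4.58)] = ((2.16*a - 2.6)*(9.88*a - 3.05)*(19.76*a - 6.1) + (64.0224*a - 38.864)*(-4.94*a^2 + 3.05*a + 4.58))/(-4.94*a^2 + 3.05*a + 4.58)^3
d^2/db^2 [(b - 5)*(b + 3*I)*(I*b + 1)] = 6*I*b - 4 - 10*I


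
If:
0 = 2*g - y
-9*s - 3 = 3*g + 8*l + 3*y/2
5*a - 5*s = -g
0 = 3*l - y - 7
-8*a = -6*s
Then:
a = -195/278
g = -325/278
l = 216/139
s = -130/139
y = -325/139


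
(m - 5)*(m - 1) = m^2 - 6*m + 5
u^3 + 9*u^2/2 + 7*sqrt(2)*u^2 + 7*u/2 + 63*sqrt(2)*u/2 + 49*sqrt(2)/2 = (u + 1)*(u + 7/2)*(u + 7*sqrt(2))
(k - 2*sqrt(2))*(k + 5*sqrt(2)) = k^2 + 3*sqrt(2)*k - 20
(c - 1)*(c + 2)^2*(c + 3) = c^4 + 6*c^3 + 9*c^2 - 4*c - 12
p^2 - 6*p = p*(p - 6)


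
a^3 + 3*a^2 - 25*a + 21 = (a - 3)*(a - 1)*(a + 7)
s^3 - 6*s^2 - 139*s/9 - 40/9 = (s - 8)*(s + 1/3)*(s + 5/3)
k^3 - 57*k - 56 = (k - 8)*(k + 1)*(k + 7)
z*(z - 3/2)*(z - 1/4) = z^3 - 7*z^2/4 + 3*z/8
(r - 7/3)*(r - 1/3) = r^2 - 8*r/3 + 7/9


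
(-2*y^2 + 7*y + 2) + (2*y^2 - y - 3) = 6*y - 1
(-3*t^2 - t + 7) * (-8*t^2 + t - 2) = 24*t^4 + 5*t^3 - 51*t^2 + 9*t - 14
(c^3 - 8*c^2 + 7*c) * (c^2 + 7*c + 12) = c^5 - c^4 - 37*c^3 - 47*c^2 + 84*c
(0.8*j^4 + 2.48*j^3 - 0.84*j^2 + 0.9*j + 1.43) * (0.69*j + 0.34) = 0.552*j^5 + 1.9832*j^4 + 0.2636*j^3 + 0.3354*j^2 + 1.2927*j + 0.4862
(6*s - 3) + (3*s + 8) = 9*s + 5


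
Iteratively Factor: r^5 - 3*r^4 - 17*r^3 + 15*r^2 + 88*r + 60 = (r - 5)*(r^4 + 2*r^3 - 7*r^2 - 20*r - 12) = (r - 5)*(r + 2)*(r^3 - 7*r - 6) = (r - 5)*(r + 2)^2*(r^2 - 2*r - 3) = (r - 5)*(r + 1)*(r + 2)^2*(r - 3)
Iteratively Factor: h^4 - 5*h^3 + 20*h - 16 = (h - 4)*(h^3 - h^2 - 4*h + 4) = (h - 4)*(h - 1)*(h^2 - 4) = (h - 4)*(h - 1)*(h + 2)*(h - 2)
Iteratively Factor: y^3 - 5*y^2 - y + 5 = (y - 5)*(y^2 - 1) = (y - 5)*(y - 1)*(y + 1)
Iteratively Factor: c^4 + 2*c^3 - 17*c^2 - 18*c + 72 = (c - 2)*(c^3 + 4*c^2 - 9*c - 36) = (c - 3)*(c - 2)*(c^2 + 7*c + 12) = (c - 3)*(c - 2)*(c + 4)*(c + 3)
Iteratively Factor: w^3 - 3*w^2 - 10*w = (w - 5)*(w^2 + 2*w) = w*(w - 5)*(w + 2)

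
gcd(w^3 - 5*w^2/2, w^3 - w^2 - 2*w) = w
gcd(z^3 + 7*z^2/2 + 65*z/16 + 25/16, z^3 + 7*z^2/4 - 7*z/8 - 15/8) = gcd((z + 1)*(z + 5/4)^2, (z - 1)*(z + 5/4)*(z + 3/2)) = z + 5/4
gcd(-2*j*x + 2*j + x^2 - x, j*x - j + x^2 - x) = x - 1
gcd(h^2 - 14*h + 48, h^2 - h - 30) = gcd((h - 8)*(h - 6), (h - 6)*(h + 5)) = h - 6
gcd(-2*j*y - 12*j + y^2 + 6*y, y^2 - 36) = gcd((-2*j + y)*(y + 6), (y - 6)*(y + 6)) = y + 6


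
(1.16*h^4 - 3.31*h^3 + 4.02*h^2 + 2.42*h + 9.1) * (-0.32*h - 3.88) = -0.3712*h^5 - 3.4416*h^4 + 11.5564*h^3 - 16.372*h^2 - 12.3016*h - 35.308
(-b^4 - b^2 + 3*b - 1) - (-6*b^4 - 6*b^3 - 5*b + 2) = 5*b^4 + 6*b^3 - b^2 + 8*b - 3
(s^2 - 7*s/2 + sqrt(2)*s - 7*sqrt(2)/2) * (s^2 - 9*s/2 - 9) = s^4 - 8*s^3 + sqrt(2)*s^3 - 8*sqrt(2)*s^2 + 27*s^2/4 + 27*sqrt(2)*s/4 + 63*s/2 + 63*sqrt(2)/2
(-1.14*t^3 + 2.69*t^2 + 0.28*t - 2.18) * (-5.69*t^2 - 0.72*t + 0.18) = 6.4866*t^5 - 14.4853*t^4 - 3.7352*t^3 + 12.6868*t^2 + 1.62*t - 0.3924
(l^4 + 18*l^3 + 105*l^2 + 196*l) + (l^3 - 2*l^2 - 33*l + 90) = l^4 + 19*l^3 + 103*l^2 + 163*l + 90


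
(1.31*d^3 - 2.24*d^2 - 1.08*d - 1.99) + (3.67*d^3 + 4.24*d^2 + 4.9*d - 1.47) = 4.98*d^3 + 2.0*d^2 + 3.82*d - 3.46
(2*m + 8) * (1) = 2*m + 8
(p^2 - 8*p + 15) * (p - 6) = p^3 - 14*p^2 + 63*p - 90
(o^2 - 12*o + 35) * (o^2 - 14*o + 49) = o^4 - 26*o^3 + 252*o^2 - 1078*o + 1715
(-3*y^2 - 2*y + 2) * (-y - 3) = 3*y^3 + 11*y^2 + 4*y - 6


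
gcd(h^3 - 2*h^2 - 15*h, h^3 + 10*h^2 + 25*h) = h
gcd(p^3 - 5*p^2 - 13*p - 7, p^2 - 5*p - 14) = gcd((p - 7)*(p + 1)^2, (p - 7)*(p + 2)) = p - 7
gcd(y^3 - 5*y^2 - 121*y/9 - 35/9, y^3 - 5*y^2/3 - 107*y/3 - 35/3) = y^2 - 20*y/3 - 7/3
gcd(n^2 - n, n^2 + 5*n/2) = n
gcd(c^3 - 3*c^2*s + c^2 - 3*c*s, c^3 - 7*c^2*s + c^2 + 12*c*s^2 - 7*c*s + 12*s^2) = -c^2 + 3*c*s - c + 3*s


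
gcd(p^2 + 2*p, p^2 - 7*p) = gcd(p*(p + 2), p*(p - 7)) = p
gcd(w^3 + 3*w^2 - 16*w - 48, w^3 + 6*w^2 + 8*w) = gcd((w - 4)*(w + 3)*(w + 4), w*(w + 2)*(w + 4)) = w + 4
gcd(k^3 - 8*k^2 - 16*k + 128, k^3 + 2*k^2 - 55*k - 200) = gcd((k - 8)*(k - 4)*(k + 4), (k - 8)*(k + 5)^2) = k - 8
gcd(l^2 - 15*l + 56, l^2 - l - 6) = 1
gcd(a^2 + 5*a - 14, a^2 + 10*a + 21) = a + 7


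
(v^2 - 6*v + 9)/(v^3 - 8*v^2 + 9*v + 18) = (v - 3)/(v^2 - 5*v - 6)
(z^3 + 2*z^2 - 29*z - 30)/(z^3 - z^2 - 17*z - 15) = (z + 6)/(z + 3)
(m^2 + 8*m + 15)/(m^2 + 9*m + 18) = (m + 5)/(m + 6)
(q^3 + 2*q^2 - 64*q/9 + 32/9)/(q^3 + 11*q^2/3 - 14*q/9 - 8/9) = (3*q - 4)/(3*q + 1)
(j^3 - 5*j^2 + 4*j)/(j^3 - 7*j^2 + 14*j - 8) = j/(j - 2)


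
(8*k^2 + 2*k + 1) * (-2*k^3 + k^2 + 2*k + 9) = -16*k^5 + 4*k^4 + 16*k^3 + 77*k^2 + 20*k + 9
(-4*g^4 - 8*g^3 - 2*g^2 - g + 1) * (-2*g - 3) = 8*g^5 + 28*g^4 + 28*g^3 + 8*g^2 + g - 3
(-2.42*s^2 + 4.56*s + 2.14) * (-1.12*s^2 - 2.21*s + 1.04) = 2.7104*s^4 + 0.241*s^3 - 14.9912*s^2 + 0.0129999999999999*s + 2.2256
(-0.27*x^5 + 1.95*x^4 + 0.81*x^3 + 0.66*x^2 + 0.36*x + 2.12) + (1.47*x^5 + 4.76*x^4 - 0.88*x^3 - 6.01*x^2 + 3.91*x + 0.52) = 1.2*x^5 + 6.71*x^4 - 0.07*x^3 - 5.35*x^2 + 4.27*x + 2.64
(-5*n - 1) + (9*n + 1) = 4*n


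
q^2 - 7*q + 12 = (q - 4)*(q - 3)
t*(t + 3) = t^2 + 3*t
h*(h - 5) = h^2 - 5*h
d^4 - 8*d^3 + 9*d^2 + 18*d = d*(d - 6)*(d - 3)*(d + 1)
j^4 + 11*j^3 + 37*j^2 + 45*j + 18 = (j + 1)^2*(j + 3)*(j + 6)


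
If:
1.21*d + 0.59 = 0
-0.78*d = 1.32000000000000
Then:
No Solution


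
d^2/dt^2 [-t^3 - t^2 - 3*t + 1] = -6*t - 2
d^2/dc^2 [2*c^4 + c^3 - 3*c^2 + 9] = 24*c^2 + 6*c - 6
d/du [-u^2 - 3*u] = -2*u - 3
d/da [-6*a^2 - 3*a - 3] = -12*a - 3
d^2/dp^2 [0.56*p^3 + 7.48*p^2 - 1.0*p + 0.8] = 3.36*p + 14.96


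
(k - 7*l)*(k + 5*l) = k^2 - 2*k*l - 35*l^2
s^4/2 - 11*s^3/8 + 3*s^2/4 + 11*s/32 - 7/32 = (s/2 + 1/4)*(s - 7/4)*(s - 1)*(s - 1/2)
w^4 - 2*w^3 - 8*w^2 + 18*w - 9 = (w - 3)*(w - 1)^2*(w + 3)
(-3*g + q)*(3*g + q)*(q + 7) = -9*g^2*q - 63*g^2 + q^3 + 7*q^2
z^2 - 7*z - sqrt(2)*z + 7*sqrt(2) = (z - 7)*(z - sqrt(2))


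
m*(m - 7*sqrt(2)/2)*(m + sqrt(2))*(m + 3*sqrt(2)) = m^4 + sqrt(2)*m^3/2 - 22*m^2 - 21*sqrt(2)*m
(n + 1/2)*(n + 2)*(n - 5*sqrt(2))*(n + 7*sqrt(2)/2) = n^4 - 3*sqrt(2)*n^3/2 + 5*n^3/2 - 34*n^2 - 15*sqrt(2)*n^2/4 - 175*n/2 - 3*sqrt(2)*n/2 - 35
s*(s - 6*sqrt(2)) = s^2 - 6*sqrt(2)*s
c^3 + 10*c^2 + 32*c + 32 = (c + 2)*(c + 4)^2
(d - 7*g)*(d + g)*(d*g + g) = d^3*g - 6*d^2*g^2 + d^2*g - 7*d*g^3 - 6*d*g^2 - 7*g^3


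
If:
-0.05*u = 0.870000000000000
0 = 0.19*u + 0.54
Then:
No Solution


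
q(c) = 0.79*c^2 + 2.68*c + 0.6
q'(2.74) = 7.01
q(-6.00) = 12.96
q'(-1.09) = 0.96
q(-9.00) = 40.47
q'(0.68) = 3.75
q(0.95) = 3.86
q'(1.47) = 5.00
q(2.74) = 13.87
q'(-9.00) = -11.54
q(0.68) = 2.79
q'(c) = 1.58*c + 2.68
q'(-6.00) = -6.80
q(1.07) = 4.37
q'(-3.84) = -3.39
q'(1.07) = 4.37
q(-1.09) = -1.38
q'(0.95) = 4.18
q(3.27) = 17.81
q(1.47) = 6.25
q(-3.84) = 1.96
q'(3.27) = 7.85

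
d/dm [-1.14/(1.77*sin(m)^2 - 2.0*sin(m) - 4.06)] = (4.0356*sin(m) - 2.28)*cos(m)/(-1.77*sin(m)^2 + 2.0*sin(m) + 4.06)^2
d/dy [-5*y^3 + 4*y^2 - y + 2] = -15*y^2 + 8*y - 1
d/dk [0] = 0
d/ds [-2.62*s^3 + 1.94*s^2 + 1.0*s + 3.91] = -7.86*s^2 + 3.88*s + 1.0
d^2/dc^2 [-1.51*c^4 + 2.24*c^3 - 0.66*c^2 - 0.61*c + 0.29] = -18.12*c^2 + 13.44*c - 1.32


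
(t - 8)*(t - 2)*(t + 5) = t^3 - 5*t^2 - 34*t + 80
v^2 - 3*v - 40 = (v - 8)*(v + 5)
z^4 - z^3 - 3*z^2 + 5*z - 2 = (z - 1)^3*(z + 2)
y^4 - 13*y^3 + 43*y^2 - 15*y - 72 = (y - 8)*(y - 3)^2*(y + 1)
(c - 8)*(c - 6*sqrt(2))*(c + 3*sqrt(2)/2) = c^3 - 8*c^2 - 9*sqrt(2)*c^2/2 - 18*c + 36*sqrt(2)*c + 144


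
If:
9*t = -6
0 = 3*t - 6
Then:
No Solution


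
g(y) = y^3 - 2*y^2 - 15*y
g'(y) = 3*y^2 - 4*y - 15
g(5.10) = 4.13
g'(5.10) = 42.63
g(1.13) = -18.06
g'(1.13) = -15.69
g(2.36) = -33.39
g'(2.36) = -7.73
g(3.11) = -35.91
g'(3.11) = 1.58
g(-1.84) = 14.60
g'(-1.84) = 2.52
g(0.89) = -14.23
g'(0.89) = -16.18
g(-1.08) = 12.61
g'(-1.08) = -7.18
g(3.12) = -35.90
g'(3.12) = 1.72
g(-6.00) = -198.00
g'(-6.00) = 117.00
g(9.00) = 432.00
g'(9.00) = 192.00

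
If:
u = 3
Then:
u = 3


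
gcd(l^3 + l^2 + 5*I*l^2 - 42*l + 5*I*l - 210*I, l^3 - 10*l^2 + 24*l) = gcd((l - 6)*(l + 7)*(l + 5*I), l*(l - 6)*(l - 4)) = l - 6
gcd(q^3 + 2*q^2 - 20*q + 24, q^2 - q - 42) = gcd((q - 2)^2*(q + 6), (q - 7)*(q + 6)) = q + 6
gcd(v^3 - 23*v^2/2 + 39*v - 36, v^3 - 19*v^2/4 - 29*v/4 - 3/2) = v - 6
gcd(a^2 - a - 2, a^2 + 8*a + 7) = a + 1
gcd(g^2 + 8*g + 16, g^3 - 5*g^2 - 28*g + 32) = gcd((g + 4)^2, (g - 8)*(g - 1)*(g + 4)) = g + 4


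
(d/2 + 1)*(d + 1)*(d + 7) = d^3/2 + 5*d^2 + 23*d/2 + 7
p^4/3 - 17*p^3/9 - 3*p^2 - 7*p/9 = p*(p/3 + 1/3)*(p - 7)*(p + 1/3)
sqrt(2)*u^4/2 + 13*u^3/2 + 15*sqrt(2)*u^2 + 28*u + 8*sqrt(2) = (u/2 + sqrt(2))*(u + 2*sqrt(2))^2*(sqrt(2)*u + 1)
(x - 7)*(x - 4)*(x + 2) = x^3 - 9*x^2 + 6*x + 56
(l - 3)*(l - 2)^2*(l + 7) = l^4 - 33*l^2 + 100*l - 84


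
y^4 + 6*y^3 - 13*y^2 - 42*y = y*(y - 3)*(y + 2)*(y + 7)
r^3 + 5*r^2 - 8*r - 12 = (r - 2)*(r + 1)*(r + 6)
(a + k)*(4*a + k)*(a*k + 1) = 4*a^3*k + 5*a^2*k^2 + 4*a^2 + a*k^3 + 5*a*k + k^2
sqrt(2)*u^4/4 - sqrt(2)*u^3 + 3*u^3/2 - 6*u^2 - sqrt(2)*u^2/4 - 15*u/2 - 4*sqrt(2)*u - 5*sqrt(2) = (u/2 + sqrt(2)/2)*(u - 5)*(u + 2*sqrt(2))*(sqrt(2)*u/2 + sqrt(2)/2)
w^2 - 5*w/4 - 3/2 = (w - 2)*(w + 3/4)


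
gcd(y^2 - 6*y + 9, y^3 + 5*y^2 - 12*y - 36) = y - 3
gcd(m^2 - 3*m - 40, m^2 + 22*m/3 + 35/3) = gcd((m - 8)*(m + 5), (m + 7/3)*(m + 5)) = m + 5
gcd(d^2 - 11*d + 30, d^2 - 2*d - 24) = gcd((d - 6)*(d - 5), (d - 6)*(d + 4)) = d - 6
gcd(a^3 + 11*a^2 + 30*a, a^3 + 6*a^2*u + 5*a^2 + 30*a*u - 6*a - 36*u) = a + 6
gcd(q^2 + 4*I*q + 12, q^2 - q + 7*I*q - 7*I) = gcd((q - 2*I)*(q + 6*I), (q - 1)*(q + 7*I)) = 1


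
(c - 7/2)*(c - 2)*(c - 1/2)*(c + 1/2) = c^4 - 11*c^3/2 + 27*c^2/4 + 11*c/8 - 7/4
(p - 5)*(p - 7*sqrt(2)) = p^2 - 7*sqrt(2)*p - 5*p + 35*sqrt(2)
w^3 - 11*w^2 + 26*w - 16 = (w - 8)*(w - 2)*(w - 1)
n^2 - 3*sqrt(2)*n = n*(n - 3*sqrt(2))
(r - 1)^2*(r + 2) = r^3 - 3*r + 2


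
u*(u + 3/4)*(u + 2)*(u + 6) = u^4 + 35*u^3/4 + 18*u^2 + 9*u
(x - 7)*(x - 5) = x^2 - 12*x + 35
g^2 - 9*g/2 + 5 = (g - 5/2)*(g - 2)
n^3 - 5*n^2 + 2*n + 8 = (n - 4)*(n - 2)*(n + 1)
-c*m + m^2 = m*(-c + m)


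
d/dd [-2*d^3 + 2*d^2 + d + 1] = -6*d^2 + 4*d + 1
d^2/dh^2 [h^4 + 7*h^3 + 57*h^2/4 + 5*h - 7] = 12*h^2 + 42*h + 57/2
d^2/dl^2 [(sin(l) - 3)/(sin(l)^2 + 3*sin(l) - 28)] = (-sin(l)^5 + 15*sin(l)^4 - 139*sin(l)^3 + 261*sin(l)^2 - 418*sin(l) - 54)/(sin(l)^2 + 3*sin(l) - 28)^3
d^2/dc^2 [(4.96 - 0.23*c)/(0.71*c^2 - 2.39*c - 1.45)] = ((0.23*c - 4.96)*(1.42*c - 2.39)*(2.84*c - 4.78) + (0.9798*c - 8.1426)*(-0.71*c^2 + 2.39*c + 1.45))/(-0.71*c^2 + 2.39*c + 1.45)^3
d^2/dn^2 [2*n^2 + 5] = 4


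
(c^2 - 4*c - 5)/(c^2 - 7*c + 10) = (c + 1)/(c - 2)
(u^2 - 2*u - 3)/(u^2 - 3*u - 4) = (u - 3)/(u - 4)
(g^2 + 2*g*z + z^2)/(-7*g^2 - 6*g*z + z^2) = (g + z)/(-7*g + z)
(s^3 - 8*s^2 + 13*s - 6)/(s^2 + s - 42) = (s^2 - 2*s + 1)/(s + 7)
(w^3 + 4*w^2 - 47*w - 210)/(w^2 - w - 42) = w + 5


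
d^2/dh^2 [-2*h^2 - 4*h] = -4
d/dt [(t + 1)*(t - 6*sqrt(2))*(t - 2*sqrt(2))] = 3*t^2 - 16*sqrt(2)*t + 2*t - 8*sqrt(2) + 24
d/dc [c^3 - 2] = 3*c^2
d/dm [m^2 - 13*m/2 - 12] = 2*m - 13/2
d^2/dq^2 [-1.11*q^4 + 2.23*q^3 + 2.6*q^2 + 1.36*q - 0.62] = -13.32*q^2 + 13.38*q + 5.2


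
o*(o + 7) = o^2 + 7*o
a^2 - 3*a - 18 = (a - 6)*(a + 3)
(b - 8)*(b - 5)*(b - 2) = b^3 - 15*b^2 + 66*b - 80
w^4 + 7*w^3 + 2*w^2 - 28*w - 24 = (w - 2)*(w + 1)*(w + 2)*(w + 6)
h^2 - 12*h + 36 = (h - 6)^2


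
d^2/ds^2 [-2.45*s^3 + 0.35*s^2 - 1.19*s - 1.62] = 0.7 - 14.7*s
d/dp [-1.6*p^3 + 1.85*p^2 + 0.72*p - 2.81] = -4.8*p^2 + 3.7*p + 0.72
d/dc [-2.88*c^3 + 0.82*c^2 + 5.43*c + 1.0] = -8.64*c^2 + 1.64*c + 5.43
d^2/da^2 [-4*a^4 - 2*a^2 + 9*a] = -48*a^2 - 4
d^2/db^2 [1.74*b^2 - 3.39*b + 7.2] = 3.48000000000000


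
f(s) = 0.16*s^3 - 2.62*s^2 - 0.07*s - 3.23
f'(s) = 0.48*s^2 - 5.24*s - 0.07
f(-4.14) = -59.20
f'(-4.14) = 29.85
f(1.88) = -11.56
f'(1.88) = -8.22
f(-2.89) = -28.77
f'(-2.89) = 19.08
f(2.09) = -13.36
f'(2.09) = -8.92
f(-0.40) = -3.63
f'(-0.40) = 2.10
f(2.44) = -16.67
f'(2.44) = -10.00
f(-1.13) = -6.73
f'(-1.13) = 6.46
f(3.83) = -32.94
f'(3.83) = -13.10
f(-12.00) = -656.15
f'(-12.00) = 131.93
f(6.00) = -63.41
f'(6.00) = -14.23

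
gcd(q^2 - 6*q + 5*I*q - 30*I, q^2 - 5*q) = 1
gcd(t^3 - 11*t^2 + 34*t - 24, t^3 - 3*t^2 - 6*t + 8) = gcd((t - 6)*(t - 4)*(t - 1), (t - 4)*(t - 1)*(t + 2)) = t^2 - 5*t + 4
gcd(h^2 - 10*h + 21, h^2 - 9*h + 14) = h - 7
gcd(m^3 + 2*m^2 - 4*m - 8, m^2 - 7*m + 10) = m - 2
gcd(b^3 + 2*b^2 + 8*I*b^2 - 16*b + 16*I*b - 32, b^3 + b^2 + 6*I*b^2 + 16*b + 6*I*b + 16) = 1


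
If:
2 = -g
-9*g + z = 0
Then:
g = -2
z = -18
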